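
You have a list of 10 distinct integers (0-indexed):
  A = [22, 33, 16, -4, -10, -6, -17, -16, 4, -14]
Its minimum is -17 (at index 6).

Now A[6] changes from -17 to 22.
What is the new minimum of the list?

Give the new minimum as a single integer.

Old min = -17 (at index 6)
Change: A[6] -17 -> 22
Changed element WAS the min. Need to check: is 22 still <= all others?
  Min of remaining elements: -16
  New min = min(22, -16) = -16

Answer: -16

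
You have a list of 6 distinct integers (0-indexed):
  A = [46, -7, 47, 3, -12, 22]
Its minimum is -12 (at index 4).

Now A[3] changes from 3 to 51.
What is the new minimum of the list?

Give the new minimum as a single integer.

Answer: -12

Derivation:
Old min = -12 (at index 4)
Change: A[3] 3 -> 51
Changed element was NOT the old min.
  New min = min(old_min, new_val) = min(-12, 51) = -12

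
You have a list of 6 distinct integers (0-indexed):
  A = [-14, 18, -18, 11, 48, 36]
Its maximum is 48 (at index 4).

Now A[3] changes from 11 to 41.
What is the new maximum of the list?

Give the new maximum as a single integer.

Old max = 48 (at index 4)
Change: A[3] 11 -> 41
Changed element was NOT the old max.
  New max = max(old_max, new_val) = max(48, 41) = 48

Answer: 48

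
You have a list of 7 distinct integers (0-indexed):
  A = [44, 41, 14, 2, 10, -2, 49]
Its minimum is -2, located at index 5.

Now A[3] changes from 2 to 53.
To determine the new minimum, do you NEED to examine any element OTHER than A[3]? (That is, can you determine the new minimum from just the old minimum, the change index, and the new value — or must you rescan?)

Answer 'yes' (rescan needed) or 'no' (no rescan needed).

Answer: no

Derivation:
Old min = -2 at index 5
Change at index 3: 2 -> 53
Index 3 was NOT the min. New min = min(-2, 53). No rescan of other elements needed.
Needs rescan: no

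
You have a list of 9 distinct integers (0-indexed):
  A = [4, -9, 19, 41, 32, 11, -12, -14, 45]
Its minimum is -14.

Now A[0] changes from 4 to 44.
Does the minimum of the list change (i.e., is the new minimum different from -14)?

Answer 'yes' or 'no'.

Old min = -14
Change: A[0] 4 -> 44
Changed element was NOT the min; min changes only if 44 < -14.
New min = -14; changed? no

Answer: no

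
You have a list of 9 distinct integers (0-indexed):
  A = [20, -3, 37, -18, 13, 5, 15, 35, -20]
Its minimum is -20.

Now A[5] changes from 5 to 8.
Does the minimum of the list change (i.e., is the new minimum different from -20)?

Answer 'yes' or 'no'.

Answer: no

Derivation:
Old min = -20
Change: A[5] 5 -> 8
Changed element was NOT the min; min changes only if 8 < -20.
New min = -20; changed? no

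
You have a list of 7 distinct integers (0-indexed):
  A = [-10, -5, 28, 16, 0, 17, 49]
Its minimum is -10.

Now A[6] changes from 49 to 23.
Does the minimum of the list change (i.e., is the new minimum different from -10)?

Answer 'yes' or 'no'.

Old min = -10
Change: A[6] 49 -> 23
Changed element was NOT the min; min changes only if 23 < -10.
New min = -10; changed? no

Answer: no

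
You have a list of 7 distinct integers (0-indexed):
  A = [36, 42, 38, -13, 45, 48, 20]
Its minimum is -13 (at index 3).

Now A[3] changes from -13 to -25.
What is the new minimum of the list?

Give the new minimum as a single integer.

Old min = -13 (at index 3)
Change: A[3] -13 -> -25
Changed element WAS the min. Need to check: is -25 still <= all others?
  Min of remaining elements: 20
  New min = min(-25, 20) = -25

Answer: -25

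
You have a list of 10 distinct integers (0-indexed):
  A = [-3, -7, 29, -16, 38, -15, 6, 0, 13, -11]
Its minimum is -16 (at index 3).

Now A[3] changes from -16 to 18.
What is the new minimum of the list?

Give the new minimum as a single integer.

Old min = -16 (at index 3)
Change: A[3] -16 -> 18
Changed element WAS the min. Need to check: is 18 still <= all others?
  Min of remaining elements: -15
  New min = min(18, -15) = -15

Answer: -15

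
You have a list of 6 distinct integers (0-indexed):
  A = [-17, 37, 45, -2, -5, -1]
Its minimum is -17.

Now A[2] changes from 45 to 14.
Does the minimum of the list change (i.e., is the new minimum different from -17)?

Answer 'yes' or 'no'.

Old min = -17
Change: A[2] 45 -> 14
Changed element was NOT the min; min changes only if 14 < -17.
New min = -17; changed? no

Answer: no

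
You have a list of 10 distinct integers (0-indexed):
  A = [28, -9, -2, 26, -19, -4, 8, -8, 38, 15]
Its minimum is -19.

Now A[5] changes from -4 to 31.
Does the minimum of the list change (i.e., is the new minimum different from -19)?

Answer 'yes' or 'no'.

Answer: no

Derivation:
Old min = -19
Change: A[5] -4 -> 31
Changed element was NOT the min; min changes only if 31 < -19.
New min = -19; changed? no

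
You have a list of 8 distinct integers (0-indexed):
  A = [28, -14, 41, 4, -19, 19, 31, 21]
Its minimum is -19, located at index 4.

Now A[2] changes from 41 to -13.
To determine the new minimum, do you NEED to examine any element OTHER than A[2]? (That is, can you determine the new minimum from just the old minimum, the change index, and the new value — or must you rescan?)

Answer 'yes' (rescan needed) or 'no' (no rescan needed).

Answer: no

Derivation:
Old min = -19 at index 4
Change at index 2: 41 -> -13
Index 2 was NOT the min. New min = min(-19, -13). No rescan of other elements needed.
Needs rescan: no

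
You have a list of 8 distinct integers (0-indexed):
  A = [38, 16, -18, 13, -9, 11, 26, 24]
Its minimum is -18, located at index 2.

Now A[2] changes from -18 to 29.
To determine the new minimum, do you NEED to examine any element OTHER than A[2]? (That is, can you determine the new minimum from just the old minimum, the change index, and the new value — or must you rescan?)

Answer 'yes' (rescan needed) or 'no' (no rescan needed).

Old min = -18 at index 2
Change at index 2: -18 -> 29
Index 2 WAS the min and new value 29 > old min -18. Must rescan other elements to find the new min.
Needs rescan: yes

Answer: yes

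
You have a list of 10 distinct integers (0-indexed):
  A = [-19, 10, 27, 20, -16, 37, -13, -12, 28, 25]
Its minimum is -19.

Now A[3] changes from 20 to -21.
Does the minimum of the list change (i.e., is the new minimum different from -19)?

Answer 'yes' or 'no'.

Answer: yes

Derivation:
Old min = -19
Change: A[3] 20 -> -21
Changed element was NOT the min; min changes only if -21 < -19.
New min = -21; changed? yes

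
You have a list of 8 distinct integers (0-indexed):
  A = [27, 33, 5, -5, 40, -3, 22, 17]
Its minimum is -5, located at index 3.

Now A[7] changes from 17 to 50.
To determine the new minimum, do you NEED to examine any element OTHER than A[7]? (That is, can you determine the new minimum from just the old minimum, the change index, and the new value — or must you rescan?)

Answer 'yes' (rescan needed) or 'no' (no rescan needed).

Answer: no

Derivation:
Old min = -5 at index 3
Change at index 7: 17 -> 50
Index 7 was NOT the min. New min = min(-5, 50). No rescan of other elements needed.
Needs rescan: no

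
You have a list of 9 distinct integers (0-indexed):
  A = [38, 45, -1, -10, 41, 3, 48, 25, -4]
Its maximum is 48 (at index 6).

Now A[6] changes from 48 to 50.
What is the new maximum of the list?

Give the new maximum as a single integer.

Answer: 50

Derivation:
Old max = 48 (at index 6)
Change: A[6] 48 -> 50
Changed element WAS the max -> may need rescan.
  Max of remaining elements: 45
  New max = max(50, 45) = 50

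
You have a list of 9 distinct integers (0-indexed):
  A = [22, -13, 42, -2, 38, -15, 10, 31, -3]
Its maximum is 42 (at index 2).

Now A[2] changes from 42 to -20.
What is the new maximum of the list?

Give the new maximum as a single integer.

Old max = 42 (at index 2)
Change: A[2] 42 -> -20
Changed element WAS the max -> may need rescan.
  Max of remaining elements: 38
  New max = max(-20, 38) = 38

Answer: 38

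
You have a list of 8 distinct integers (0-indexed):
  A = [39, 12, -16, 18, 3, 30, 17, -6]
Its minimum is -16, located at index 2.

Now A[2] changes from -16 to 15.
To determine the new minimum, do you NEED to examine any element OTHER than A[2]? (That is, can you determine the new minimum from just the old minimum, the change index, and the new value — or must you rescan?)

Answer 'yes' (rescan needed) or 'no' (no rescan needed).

Answer: yes

Derivation:
Old min = -16 at index 2
Change at index 2: -16 -> 15
Index 2 WAS the min and new value 15 > old min -16. Must rescan other elements to find the new min.
Needs rescan: yes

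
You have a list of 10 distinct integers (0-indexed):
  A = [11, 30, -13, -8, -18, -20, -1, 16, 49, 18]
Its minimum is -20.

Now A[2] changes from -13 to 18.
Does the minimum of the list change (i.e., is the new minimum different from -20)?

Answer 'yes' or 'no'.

Old min = -20
Change: A[2] -13 -> 18
Changed element was NOT the min; min changes only if 18 < -20.
New min = -20; changed? no

Answer: no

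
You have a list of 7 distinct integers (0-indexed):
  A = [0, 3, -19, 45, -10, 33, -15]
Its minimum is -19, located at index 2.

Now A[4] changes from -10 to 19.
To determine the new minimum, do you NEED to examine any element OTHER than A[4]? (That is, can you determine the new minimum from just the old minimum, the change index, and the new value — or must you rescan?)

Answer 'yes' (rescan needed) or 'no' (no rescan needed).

Answer: no

Derivation:
Old min = -19 at index 2
Change at index 4: -10 -> 19
Index 4 was NOT the min. New min = min(-19, 19). No rescan of other elements needed.
Needs rescan: no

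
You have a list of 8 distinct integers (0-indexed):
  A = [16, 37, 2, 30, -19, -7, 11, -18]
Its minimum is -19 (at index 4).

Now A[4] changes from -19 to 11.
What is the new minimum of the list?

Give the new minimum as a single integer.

Answer: -18

Derivation:
Old min = -19 (at index 4)
Change: A[4] -19 -> 11
Changed element WAS the min. Need to check: is 11 still <= all others?
  Min of remaining elements: -18
  New min = min(11, -18) = -18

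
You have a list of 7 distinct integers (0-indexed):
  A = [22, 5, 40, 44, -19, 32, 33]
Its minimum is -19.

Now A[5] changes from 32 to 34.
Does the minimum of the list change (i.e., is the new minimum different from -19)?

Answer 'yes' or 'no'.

Answer: no

Derivation:
Old min = -19
Change: A[5] 32 -> 34
Changed element was NOT the min; min changes only if 34 < -19.
New min = -19; changed? no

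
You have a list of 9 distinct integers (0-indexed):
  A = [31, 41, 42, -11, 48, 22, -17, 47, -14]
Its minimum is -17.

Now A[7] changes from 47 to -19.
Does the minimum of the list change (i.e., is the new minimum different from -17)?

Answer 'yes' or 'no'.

Answer: yes

Derivation:
Old min = -17
Change: A[7] 47 -> -19
Changed element was NOT the min; min changes only if -19 < -17.
New min = -19; changed? yes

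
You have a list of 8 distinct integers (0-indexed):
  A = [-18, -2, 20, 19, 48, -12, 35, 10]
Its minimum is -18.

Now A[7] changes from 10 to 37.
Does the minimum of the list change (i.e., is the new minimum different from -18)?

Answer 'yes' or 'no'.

Answer: no

Derivation:
Old min = -18
Change: A[7] 10 -> 37
Changed element was NOT the min; min changes only if 37 < -18.
New min = -18; changed? no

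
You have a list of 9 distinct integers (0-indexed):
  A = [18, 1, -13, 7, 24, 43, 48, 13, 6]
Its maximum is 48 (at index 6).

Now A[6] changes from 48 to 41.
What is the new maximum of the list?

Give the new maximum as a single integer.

Old max = 48 (at index 6)
Change: A[6] 48 -> 41
Changed element WAS the max -> may need rescan.
  Max of remaining elements: 43
  New max = max(41, 43) = 43

Answer: 43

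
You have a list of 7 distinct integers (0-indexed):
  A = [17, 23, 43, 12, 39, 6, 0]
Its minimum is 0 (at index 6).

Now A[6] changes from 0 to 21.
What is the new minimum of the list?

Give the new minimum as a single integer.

Old min = 0 (at index 6)
Change: A[6] 0 -> 21
Changed element WAS the min. Need to check: is 21 still <= all others?
  Min of remaining elements: 6
  New min = min(21, 6) = 6

Answer: 6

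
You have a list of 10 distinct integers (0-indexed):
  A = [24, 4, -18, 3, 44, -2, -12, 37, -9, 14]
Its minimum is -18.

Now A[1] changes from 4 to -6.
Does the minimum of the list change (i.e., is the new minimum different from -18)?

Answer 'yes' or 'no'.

Old min = -18
Change: A[1] 4 -> -6
Changed element was NOT the min; min changes only if -6 < -18.
New min = -18; changed? no

Answer: no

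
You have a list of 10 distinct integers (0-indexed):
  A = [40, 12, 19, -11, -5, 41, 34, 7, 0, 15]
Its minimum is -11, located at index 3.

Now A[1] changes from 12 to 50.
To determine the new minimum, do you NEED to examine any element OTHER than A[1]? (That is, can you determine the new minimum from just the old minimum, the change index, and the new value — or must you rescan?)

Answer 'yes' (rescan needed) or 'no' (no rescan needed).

Old min = -11 at index 3
Change at index 1: 12 -> 50
Index 1 was NOT the min. New min = min(-11, 50). No rescan of other elements needed.
Needs rescan: no

Answer: no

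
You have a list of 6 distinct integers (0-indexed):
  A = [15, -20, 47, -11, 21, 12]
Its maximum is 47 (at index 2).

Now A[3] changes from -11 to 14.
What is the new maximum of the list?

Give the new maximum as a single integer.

Old max = 47 (at index 2)
Change: A[3] -11 -> 14
Changed element was NOT the old max.
  New max = max(old_max, new_val) = max(47, 14) = 47

Answer: 47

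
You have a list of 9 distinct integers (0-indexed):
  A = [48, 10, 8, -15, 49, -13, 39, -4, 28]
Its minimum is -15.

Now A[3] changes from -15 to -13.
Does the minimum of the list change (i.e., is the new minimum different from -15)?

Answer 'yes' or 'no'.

Old min = -15
Change: A[3] -15 -> -13
Changed element was the min; new min must be rechecked.
New min = -13; changed? yes

Answer: yes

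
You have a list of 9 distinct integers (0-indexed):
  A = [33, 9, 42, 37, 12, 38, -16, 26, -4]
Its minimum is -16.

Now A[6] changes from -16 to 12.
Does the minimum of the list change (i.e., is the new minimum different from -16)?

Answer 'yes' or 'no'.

Answer: yes

Derivation:
Old min = -16
Change: A[6] -16 -> 12
Changed element was the min; new min must be rechecked.
New min = -4; changed? yes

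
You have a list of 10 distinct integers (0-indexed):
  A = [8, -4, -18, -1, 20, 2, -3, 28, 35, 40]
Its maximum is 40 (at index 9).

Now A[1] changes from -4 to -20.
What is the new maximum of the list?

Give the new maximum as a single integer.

Old max = 40 (at index 9)
Change: A[1] -4 -> -20
Changed element was NOT the old max.
  New max = max(old_max, new_val) = max(40, -20) = 40

Answer: 40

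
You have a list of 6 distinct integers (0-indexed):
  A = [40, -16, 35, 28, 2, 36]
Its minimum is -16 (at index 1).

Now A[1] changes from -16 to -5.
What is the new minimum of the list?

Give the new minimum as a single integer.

Old min = -16 (at index 1)
Change: A[1] -16 -> -5
Changed element WAS the min. Need to check: is -5 still <= all others?
  Min of remaining elements: 2
  New min = min(-5, 2) = -5

Answer: -5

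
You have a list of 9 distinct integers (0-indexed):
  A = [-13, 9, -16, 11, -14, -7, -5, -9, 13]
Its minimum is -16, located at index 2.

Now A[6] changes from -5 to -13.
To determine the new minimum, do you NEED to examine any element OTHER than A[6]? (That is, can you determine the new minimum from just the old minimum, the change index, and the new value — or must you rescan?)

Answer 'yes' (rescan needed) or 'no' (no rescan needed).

Old min = -16 at index 2
Change at index 6: -5 -> -13
Index 6 was NOT the min. New min = min(-16, -13). No rescan of other elements needed.
Needs rescan: no

Answer: no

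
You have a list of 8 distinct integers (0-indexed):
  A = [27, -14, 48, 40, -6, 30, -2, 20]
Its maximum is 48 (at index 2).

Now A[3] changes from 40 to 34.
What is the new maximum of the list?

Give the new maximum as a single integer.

Answer: 48

Derivation:
Old max = 48 (at index 2)
Change: A[3] 40 -> 34
Changed element was NOT the old max.
  New max = max(old_max, new_val) = max(48, 34) = 48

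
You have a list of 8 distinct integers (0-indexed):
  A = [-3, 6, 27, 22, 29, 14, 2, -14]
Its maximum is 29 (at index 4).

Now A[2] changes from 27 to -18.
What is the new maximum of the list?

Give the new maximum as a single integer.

Old max = 29 (at index 4)
Change: A[2] 27 -> -18
Changed element was NOT the old max.
  New max = max(old_max, new_val) = max(29, -18) = 29

Answer: 29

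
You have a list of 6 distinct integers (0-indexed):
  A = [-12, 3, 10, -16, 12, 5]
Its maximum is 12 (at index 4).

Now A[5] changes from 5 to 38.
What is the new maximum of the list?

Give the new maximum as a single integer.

Old max = 12 (at index 4)
Change: A[5] 5 -> 38
Changed element was NOT the old max.
  New max = max(old_max, new_val) = max(12, 38) = 38

Answer: 38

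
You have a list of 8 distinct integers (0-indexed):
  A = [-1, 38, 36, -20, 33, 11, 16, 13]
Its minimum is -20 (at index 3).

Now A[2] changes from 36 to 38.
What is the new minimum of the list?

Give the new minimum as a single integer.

Answer: -20

Derivation:
Old min = -20 (at index 3)
Change: A[2] 36 -> 38
Changed element was NOT the old min.
  New min = min(old_min, new_val) = min(-20, 38) = -20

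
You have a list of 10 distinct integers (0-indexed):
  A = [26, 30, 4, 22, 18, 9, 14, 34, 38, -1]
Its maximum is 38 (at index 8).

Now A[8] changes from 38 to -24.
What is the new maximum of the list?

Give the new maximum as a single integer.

Answer: 34

Derivation:
Old max = 38 (at index 8)
Change: A[8] 38 -> -24
Changed element WAS the max -> may need rescan.
  Max of remaining elements: 34
  New max = max(-24, 34) = 34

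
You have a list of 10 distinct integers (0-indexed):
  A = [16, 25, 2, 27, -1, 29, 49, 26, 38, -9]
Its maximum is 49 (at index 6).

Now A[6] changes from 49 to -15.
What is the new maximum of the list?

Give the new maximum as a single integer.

Old max = 49 (at index 6)
Change: A[6] 49 -> -15
Changed element WAS the max -> may need rescan.
  Max of remaining elements: 38
  New max = max(-15, 38) = 38

Answer: 38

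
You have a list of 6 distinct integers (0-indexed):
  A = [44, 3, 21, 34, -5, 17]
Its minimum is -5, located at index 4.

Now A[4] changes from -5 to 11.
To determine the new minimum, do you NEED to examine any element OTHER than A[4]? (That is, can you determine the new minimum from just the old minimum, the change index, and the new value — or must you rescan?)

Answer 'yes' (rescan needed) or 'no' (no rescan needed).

Answer: yes

Derivation:
Old min = -5 at index 4
Change at index 4: -5 -> 11
Index 4 WAS the min and new value 11 > old min -5. Must rescan other elements to find the new min.
Needs rescan: yes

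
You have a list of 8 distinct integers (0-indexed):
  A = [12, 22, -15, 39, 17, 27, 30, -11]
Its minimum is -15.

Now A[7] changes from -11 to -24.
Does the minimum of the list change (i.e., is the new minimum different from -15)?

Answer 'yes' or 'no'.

Answer: yes

Derivation:
Old min = -15
Change: A[7] -11 -> -24
Changed element was NOT the min; min changes only if -24 < -15.
New min = -24; changed? yes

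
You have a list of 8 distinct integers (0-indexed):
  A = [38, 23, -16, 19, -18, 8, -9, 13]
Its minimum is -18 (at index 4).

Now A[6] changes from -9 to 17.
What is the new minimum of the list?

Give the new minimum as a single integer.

Old min = -18 (at index 4)
Change: A[6] -9 -> 17
Changed element was NOT the old min.
  New min = min(old_min, new_val) = min(-18, 17) = -18

Answer: -18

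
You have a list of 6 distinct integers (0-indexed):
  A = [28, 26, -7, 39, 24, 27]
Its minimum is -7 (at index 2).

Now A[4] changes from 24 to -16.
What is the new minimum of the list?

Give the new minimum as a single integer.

Old min = -7 (at index 2)
Change: A[4] 24 -> -16
Changed element was NOT the old min.
  New min = min(old_min, new_val) = min(-7, -16) = -16

Answer: -16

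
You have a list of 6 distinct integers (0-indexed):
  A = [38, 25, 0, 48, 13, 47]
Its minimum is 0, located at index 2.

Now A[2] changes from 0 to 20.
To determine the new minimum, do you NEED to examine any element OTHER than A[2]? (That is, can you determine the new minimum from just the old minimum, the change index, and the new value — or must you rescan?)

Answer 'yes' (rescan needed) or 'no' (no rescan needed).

Answer: yes

Derivation:
Old min = 0 at index 2
Change at index 2: 0 -> 20
Index 2 WAS the min and new value 20 > old min 0. Must rescan other elements to find the new min.
Needs rescan: yes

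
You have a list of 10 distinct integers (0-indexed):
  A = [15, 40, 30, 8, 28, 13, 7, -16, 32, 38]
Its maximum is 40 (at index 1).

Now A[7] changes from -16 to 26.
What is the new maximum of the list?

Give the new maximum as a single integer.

Old max = 40 (at index 1)
Change: A[7] -16 -> 26
Changed element was NOT the old max.
  New max = max(old_max, new_val) = max(40, 26) = 40

Answer: 40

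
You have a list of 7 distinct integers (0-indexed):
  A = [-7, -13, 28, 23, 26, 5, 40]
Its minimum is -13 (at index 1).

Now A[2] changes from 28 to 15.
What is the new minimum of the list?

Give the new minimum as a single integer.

Answer: -13

Derivation:
Old min = -13 (at index 1)
Change: A[2] 28 -> 15
Changed element was NOT the old min.
  New min = min(old_min, new_val) = min(-13, 15) = -13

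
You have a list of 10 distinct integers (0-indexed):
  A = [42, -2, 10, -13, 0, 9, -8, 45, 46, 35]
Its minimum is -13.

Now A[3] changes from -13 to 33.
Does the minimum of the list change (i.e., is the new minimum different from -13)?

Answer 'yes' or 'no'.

Answer: yes

Derivation:
Old min = -13
Change: A[3] -13 -> 33
Changed element was the min; new min must be rechecked.
New min = -8; changed? yes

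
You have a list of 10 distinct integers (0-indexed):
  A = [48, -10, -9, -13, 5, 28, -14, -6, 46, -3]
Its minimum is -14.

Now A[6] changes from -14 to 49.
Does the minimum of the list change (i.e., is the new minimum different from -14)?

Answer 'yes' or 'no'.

Answer: yes

Derivation:
Old min = -14
Change: A[6] -14 -> 49
Changed element was the min; new min must be rechecked.
New min = -13; changed? yes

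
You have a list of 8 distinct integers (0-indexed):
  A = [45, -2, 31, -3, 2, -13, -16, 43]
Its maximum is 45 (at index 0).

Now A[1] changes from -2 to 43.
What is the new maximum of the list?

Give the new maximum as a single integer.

Old max = 45 (at index 0)
Change: A[1] -2 -> 43
Changed element was NOT the old max.
  New max = max(old_max, new_val) = max(45, 43) = 45

Answer: 45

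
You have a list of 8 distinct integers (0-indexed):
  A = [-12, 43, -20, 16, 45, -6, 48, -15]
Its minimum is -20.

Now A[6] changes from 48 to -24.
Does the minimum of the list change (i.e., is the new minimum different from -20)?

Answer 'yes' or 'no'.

Answer: yes

Derivation:
Old min = -20
Change: A[6] 48 -> -24
Changed element was NOT the min; min changes only if -24 < -20.
New min = -24; changed? yes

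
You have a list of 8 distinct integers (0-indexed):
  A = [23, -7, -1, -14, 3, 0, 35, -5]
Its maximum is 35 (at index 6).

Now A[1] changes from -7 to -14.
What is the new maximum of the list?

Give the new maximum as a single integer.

Answer: 35

Derivation:
Old max = 35 (at index 6)
Change: A[1] -7 -> -14
Changed element was NOT the old max.
  New max = max(old_max, new_val) = max(35, -14) = 35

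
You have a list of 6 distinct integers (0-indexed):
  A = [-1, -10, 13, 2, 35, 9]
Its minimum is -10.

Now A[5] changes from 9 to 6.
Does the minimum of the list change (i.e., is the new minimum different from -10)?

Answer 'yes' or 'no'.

Answer: no

Derivation:
Old min = -10
Change: A[5] 9 -> 6
Changed element was NOT the min; min changes only if 6 < -10.
New min = -10; changed? no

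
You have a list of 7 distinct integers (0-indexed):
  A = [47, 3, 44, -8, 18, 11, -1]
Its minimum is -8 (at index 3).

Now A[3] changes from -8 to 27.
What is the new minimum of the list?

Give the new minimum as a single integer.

Answer: -1

Derivation:
Old min = -8 (at index 3)
Change: A[3] -8 -> 27
Changed element WAS the min. Need to check: is 27 still <= all others?
  Min of remaining elements: -1
  New min = min(27, -1) = -1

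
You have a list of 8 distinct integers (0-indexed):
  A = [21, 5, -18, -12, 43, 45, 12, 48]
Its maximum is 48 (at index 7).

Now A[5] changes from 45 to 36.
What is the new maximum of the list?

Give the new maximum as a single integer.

Old max = 48 (at index 7)
Change: A[5] 45 -> 36
Changed element was NOT the old max.
  New max = max(old_max, new_val) = max(48, 36) = 48

Answer: 48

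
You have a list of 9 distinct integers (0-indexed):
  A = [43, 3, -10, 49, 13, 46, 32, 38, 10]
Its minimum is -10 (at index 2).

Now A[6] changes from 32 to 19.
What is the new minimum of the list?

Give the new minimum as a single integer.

Old min = -10 (at index 2)
Change: A[6] 32 -> 19
Changed element was NOT the old min.
  New min = min(old_min, new_val) = min(-10, 19) = -10

Answer: -10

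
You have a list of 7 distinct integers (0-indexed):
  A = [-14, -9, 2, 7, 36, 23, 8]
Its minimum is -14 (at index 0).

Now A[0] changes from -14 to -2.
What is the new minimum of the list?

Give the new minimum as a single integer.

Old min = -14 (at index 0)
Change: A[0] -14 -> -2
Changed element WAS the min. Need to check: is -2 still <= all others?
  Min of remaining elements: -9
  New min = min(-2, -9) = -9

Answer: -9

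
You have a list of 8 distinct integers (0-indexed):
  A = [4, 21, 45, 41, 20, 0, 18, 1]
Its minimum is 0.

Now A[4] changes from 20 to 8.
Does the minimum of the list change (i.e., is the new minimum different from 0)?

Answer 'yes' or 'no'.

Old min = 0
Change: A[4] 20 -> 8
Changed element was NOT the min; min changes only if 8 < 0.
New min = 0; changed? no

Answer: no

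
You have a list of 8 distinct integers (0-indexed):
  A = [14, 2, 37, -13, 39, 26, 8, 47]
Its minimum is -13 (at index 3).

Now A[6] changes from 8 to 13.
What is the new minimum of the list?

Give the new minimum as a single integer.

Old min = -13 (at index 3)
Change: A[6] 8 -> 13
Changed element was NOT the old min.
  New min = min(old_min, new_val) = min(-13, 13) = -13

Answer: -13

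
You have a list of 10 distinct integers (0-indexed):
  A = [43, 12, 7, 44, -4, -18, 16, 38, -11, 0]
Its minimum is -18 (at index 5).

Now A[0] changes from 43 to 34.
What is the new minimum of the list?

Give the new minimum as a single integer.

Answer: -18

Derivation:
Old min = -18 (at index 5)
Change: A[0] 43 -> 34
Changed element was NOT the old min.
  New min = min(old_min, new_val) = min(-18, 34) = -18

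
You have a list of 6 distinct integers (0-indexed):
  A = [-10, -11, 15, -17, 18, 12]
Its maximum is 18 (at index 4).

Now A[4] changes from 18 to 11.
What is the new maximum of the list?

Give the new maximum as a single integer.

Answer: 15

Derivation:
Old max = 18 (at index 4)
Change: A[4] 18 -> 11
Changed element WAS the max -> may need rescan.
  Max of remaining elements: 15
  New max = max(11, 15) = 15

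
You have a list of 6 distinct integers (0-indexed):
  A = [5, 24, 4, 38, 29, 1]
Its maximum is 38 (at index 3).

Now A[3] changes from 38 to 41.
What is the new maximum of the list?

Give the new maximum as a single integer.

Answer: 41

Derivation:
Old max = 38 (at index 3)
Change: A[3] 38 -> 41
Changed element WAS the max -> may need rescan.
  Max of remaining elements: 29
  New max = max(41, 29) = 41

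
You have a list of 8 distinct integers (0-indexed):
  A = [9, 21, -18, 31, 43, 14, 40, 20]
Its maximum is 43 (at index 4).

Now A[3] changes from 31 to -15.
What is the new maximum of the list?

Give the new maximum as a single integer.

Answer: 43

Derivation:
Old max = 43 (at index 4)
Change: A[3] 31 -> -15
Changed element was NOT the old max.
  New max = max(old_max, new_val) = max(43, -15) = 43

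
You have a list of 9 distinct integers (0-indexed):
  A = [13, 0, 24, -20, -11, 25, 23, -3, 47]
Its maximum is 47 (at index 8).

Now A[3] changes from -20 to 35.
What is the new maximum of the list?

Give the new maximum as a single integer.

Old max = 47 (at index 8)
Change: A[3] -20 -> 35
Changed element was NOT the old max.
  New max = max(old_max, new_val) = max(47, 35) = 47

Answer: 47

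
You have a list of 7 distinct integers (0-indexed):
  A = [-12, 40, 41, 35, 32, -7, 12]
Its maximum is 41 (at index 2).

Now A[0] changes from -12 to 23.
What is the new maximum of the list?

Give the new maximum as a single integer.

Old max = 41 (at index 2)
Change: A[0] -12 -> 23
Changed element was NOT the old max.
  New max = max(old_max, new_val) = max(41, 23) = 41

Answer: 41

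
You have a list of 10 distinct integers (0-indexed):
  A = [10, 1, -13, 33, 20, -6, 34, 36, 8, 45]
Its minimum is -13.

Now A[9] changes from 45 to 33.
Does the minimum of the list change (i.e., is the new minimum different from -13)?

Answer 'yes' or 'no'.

Old min = -13
Change: A[9] 45 -> 33
Changed element was NOT the min; min changes only if 33 < -13.
New min = -13; changed? no

Answer: no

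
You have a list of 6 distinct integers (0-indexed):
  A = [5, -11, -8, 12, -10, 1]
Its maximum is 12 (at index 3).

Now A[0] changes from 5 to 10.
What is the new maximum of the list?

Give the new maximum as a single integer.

Old max = 12 (at index 3)
Change: A[0] 5 -> 10
Changed element was NOT the old max.
  New max = max(old_max, new_val) = max(12, 10) = 12

Answer: 12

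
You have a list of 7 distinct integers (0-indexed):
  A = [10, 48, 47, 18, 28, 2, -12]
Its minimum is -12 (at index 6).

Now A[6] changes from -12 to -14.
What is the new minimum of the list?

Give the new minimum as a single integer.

Old min = -12 (at index 6)
Change: A[6] -12 -> -14
Changed element WAS the min. Need to check: is -14 still <= all others?
  Min of remaining elements: 2
  New min = min(-14, 2) = -14

Answer: -14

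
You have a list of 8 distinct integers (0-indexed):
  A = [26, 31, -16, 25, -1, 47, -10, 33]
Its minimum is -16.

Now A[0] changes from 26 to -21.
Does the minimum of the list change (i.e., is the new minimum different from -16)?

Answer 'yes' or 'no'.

Answer: yes

Derivation:
Old min = -16
Change: A[0] 26 -> -21
Changed element was NOT the min; min changes only if -21 < -16.
New min = -21; changed? yes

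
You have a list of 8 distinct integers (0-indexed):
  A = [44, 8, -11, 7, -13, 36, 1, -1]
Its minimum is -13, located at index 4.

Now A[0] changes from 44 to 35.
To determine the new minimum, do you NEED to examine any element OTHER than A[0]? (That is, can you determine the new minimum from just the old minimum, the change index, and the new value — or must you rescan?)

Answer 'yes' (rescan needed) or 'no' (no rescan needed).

Answer: no

Derivation:
Old min = -13 at index 4
Change at index 0: 44 -> 35
Index 0 was NOT the min. New min = min(-13, 35). No rescan of other elements needed.
Needs rescan: no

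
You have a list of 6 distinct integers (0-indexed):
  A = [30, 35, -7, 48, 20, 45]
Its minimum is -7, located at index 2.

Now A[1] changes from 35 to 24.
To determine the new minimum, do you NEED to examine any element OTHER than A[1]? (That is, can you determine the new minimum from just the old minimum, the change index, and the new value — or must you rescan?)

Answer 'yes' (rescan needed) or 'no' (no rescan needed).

Old min = -7 at index 2
Change at index 1: 35 -> 24
Index 1 was NOT the min. New min = min(-7, 24). No rescan of other elements needed.
Needs rescan: no

Answer: no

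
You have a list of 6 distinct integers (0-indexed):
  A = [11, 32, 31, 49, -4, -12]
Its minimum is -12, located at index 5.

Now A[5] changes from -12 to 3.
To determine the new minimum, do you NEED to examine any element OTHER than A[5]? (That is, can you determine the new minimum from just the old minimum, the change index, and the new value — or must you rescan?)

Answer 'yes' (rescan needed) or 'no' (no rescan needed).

Answer: yes

Derivation:
Old min = -12 at index 5
Change at index 5: -12 -> 3
Index 5 WAS the min and new value 3 > old min -12. Must rescan other elements to find the new min.
Needs rescan: yes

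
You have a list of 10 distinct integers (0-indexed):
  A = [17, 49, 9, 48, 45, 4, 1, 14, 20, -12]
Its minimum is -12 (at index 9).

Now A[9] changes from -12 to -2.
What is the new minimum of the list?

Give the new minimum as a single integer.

Answer: -2

Derivation:
Old min = -12 (at index 9)
Change: A[9] -12 -> -2
Changed element WAS the min. Need to check: is -2 still <= all others?
  Min of remaining elements: 1
  New min = min(-2, 1) = -2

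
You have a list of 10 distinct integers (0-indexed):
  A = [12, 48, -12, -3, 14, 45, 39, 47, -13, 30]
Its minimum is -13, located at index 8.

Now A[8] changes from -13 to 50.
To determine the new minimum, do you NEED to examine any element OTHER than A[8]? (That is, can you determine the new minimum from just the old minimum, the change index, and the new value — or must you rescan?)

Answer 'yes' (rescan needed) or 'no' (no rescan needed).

Old min = -13 at index 8
Change at index 8: -13 -> 50
Index 8 WAS the min and new value 50 > old min -13. Must rescan other elements to find the new min.
Needs rescan: yes

Answer: yes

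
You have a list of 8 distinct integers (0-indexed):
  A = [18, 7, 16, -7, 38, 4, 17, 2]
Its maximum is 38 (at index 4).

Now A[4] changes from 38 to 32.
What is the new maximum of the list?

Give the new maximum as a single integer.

Answer: 32

Derivation:
Old max = 38 (at index 4)
Change: A[4] 38 -> 32
Changed element WAS the max -> may need rescan.
  Max of remaining elements: 18
  New max = max(32, 18) = 32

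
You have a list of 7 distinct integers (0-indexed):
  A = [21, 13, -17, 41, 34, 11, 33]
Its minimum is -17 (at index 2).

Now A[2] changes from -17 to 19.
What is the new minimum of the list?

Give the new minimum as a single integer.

Old min = -17 (at index 2)
Change: A[2] -17 -> 19
Changed element WAS the min. Need to check: is 19 still <= all others?
  Min of remaining elements: 11
  New min = min(19, 11) = 11

Answer: 11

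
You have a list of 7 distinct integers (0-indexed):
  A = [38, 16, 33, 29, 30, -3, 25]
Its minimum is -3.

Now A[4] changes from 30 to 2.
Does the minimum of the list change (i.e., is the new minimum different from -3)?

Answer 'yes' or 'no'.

Old min = -3
Change: A[4] 30 -> 2
Changed element was NOT the min; min changes only if 2 < -3.
New min = -3; changed? no

Answer: no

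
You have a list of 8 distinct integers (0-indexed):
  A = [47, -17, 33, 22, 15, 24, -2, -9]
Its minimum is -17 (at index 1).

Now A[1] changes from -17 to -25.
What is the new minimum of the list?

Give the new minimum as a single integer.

Answer: -25

Derivation:
Old min = -17 (at index 1)
Change: A[1] -17 -> -25
Changed element WAS the min. Need to check: is -25 still <= all others?
  Min of remaining elements: -9
  New min = min(-25, -9) = -25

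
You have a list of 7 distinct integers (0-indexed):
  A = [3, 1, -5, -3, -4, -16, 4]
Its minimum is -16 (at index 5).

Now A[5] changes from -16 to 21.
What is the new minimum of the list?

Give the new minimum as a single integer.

Old min = -16 (at index 5)
Change: A[5] -16 -> 21
Changed element WAS the min. Need to check: is 21 still <= all others?
  Min of remaining elements: -5
  New min = min(21, -5) = -5

Answer: -5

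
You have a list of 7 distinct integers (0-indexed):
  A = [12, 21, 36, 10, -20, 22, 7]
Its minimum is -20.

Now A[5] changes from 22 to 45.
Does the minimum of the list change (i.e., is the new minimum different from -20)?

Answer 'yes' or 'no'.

Answer: no

Derivation:
Old min = -20
Change: A[5] 22 -> 45
Changed element was NOT the min; min changes only if 45 < -20.
New min = -20; changed? no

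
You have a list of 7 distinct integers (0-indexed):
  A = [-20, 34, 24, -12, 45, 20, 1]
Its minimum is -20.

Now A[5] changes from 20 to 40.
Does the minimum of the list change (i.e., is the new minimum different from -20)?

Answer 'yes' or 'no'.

Old min = -20
Change: A[5] 20 -> 40
Changed element was NOT the min; min changes only if 40 < -20.
New min = -20; changed? no

Answer: no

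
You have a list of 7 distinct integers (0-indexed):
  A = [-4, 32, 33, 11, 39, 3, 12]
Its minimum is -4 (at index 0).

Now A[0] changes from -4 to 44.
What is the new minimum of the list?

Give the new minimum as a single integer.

Answer: 3

Derivation:
Old min = -4 (at index 0)
Change: A[0] -4 -> 44
Changed element WAS the min. Need to check: is 44 still <= all others?
  Min of remaining elements: 3
  New min = min(44, 3) = 3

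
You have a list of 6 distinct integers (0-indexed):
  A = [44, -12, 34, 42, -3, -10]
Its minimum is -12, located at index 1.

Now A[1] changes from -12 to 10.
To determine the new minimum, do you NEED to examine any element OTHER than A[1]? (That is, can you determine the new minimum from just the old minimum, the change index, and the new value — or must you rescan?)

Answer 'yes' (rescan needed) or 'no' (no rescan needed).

Old min = -12 at index 1
Change at index 1: -12 -> 10
Index 1 WAS the min and new value 10 > old min -12. Must rescan other elements to find the new min.
Needs rescan: yes

Answer: yes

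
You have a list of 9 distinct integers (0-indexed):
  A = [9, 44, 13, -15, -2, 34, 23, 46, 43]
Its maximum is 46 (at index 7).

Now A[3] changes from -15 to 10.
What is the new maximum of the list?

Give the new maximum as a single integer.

Answer: 46

Derivation:
Old max = 46 (at index 7)
Change: A[3] -15 -> 10
Changed element was NOT the old max.
  New max = max(old_max, new_val) = max(46, 10) = 46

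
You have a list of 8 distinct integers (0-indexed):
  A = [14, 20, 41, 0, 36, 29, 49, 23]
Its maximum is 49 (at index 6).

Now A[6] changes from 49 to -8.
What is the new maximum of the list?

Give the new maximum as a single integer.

Answer: 41

Derivation:
Old max = 49 (at index 6)
Change: A[6] 49 -> -8
Changed element WAS the max -> may need rescan.
  Max of remaining elements: 41
  New max = max(-8, 41) = 41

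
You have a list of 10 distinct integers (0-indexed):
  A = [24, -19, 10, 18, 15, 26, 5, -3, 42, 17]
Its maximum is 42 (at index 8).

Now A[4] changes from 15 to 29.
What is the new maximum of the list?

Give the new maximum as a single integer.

Answer: 42

Derivation:
Old max = 42 (at index 8)
Change: A[4] 15 -> 29
Changed element was NOT the old max.
  New max = max(old_max, new_val) = max(42, 29) = 42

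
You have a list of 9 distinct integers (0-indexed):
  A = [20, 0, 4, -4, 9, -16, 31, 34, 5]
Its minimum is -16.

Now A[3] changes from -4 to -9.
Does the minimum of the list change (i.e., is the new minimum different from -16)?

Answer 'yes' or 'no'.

Answer: no

Derivation:
Old min = -16
Change: A[3] -4 -> -9
Changed element was NOT the min; min changes only if -9 < -16.
New min = -16; changed? no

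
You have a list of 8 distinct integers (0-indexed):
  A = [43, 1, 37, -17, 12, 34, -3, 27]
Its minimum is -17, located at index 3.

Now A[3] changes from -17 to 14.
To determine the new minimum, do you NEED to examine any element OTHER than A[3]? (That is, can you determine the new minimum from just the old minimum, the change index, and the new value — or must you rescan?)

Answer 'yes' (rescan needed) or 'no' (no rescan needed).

Answer: yes

Derivation:
Old min = -17 at index 3
Change at index 3: -17 -> 14
Index 3 WAS the min and new value 14 > old min -17. Must rescan other elements to find the new min.
Needs rescan: yes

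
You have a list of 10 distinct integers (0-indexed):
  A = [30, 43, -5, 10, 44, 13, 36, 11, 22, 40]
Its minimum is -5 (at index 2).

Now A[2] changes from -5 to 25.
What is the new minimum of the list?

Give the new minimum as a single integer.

Answer: 10

Derivation:
Old min = -5 (at index 2)
Change: A[2] -5 -> 25
Changed element WAS the min. Need to check: is 25 still <= all others?
  Min of remaining elements: 10
  New min = min(25, 10) = 10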